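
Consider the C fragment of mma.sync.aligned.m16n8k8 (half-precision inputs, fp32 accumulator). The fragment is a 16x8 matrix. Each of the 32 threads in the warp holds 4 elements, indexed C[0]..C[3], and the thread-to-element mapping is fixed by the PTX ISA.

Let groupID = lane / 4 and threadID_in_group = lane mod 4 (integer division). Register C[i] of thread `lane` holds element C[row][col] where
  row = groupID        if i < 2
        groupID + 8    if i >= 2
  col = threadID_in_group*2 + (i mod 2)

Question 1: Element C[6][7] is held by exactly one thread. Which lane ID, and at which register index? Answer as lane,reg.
r=6→G=6,rhi=0  c=7→T=3,p=1
L=6*4+3=27  i=0*2+1=1

27,1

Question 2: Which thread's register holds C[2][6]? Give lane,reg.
r: 2->gid=2,r8=0  c: 6->tid=3,i&1=0
L=2*4+3=11  i=0*2+0=0

11,0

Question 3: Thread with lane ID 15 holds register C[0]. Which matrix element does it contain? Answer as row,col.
lane 15: grp=3 (15/4), tig=3 (15%4)
i=0: r=3+0=3, c=3*2+0=6

3,6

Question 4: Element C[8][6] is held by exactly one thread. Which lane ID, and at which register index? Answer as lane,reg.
r=8⇒gr=0,Rb=1  c=6⇒th=3,odd=0
L=0*4+3=3  i=1*2+0=2

3,2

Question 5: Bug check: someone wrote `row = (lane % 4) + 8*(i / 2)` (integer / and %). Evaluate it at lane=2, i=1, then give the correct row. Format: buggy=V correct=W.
buggy=2 correct=0

`(lane % 4) + 8*(i / 2)`[2,1]=>2
L=2=>grp=2>>2=0, tig=2&3=2
[1]=>row 0+0=0  col 2·2+1=5
row: 2 vs 0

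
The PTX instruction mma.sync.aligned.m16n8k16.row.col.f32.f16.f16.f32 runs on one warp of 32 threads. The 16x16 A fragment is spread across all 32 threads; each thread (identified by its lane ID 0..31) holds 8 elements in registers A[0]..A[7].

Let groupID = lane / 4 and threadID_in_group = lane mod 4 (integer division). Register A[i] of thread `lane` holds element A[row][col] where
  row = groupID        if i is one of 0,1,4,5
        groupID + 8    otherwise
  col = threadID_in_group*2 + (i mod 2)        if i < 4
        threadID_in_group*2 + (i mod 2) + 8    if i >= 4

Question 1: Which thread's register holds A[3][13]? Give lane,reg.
r=3→G=3,rhi=0  c=13→chi=1,T=2,p=1
L=3*4+2=14  i=1*4+0*2+1=5

14,5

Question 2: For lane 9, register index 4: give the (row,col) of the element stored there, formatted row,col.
2,10

lane 9: G=2 (9/4), T=1 (9%4)
i=4: r=2+0=2, c=1*2+0+8=10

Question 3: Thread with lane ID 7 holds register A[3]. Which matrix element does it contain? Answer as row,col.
lane 7: G=1 (7/4), T=3 (7%4)
i=3: r=1+8=9, c=3*2+1+0=7

9,7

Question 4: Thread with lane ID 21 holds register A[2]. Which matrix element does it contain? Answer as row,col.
13,2

21: gr=5,th=1
[2] (5+8,1*2+0+0) = (13,2)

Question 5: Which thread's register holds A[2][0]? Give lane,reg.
8,0

r=2->g=2,rb=0  c=0->cb=0,t=0,b0=0
L=2*4+0=8  i=0*4+0*2+0=0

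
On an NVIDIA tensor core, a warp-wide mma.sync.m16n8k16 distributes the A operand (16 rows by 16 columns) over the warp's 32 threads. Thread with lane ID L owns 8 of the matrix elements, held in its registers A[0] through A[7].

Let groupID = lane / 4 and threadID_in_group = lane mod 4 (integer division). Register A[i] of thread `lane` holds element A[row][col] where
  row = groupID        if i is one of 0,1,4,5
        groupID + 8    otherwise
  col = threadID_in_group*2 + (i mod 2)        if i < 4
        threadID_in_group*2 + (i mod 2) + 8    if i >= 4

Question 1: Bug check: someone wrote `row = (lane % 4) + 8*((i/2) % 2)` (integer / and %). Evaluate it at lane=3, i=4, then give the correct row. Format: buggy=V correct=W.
`(lane % 4) + 8*((i/2) % 2)`[3,4]->3
lane 3: g=0 (3/4), t=3 (3%4)
i=4: r=0+0=0, c=3*2+0+8=14
row: 3 vs 0

buggy=3 correct=0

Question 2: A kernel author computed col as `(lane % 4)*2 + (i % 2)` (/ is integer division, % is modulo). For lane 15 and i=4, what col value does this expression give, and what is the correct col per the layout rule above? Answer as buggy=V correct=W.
`(lane % 4)*2 + (i % 2)`[15,4]⇒6
15: gr=3,th=3
[4] (3+0,3*2+0+8) = (3,14)
col: 6 vs 14

buggy=6 correct=14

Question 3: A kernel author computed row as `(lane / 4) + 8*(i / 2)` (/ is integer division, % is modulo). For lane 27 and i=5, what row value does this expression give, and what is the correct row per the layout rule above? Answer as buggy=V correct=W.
buggy=22 correct=6

`(lane / 4) + 8*(i / 2)`[27,5]→22
L=27→G=27>>2=6, T=27&3=3
[5]→row 6+0=6  col 3·2+1+8=15
row: 22 vs 6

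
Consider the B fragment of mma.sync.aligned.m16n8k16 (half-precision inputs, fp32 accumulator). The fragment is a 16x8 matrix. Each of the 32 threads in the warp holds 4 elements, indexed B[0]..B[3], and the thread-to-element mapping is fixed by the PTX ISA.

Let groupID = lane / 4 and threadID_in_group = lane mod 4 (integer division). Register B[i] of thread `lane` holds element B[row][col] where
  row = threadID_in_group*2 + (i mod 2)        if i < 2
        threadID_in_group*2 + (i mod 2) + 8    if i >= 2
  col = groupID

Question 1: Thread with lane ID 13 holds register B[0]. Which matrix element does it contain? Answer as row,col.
2,3

lane 13->13/4=3, 13 mod 4=1
i=0  r:2·1+0+0->2  c:3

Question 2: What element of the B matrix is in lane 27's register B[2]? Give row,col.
L=27→G=27>>2=6, T=27&3=3
[2]→row 3·2+0+8=14  col G=6

14,6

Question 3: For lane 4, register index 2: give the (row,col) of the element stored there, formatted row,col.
8,1

lane 4: g=1 (4/4), t=0 (4%4)
i=2: r=0*2+0+8=8, c=g=1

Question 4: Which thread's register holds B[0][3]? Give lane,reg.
12,0

c: 3->gid=3  r: 0->r8=0,tid=0,i&1=0
L=3*4+0=12  i=0*2+0=0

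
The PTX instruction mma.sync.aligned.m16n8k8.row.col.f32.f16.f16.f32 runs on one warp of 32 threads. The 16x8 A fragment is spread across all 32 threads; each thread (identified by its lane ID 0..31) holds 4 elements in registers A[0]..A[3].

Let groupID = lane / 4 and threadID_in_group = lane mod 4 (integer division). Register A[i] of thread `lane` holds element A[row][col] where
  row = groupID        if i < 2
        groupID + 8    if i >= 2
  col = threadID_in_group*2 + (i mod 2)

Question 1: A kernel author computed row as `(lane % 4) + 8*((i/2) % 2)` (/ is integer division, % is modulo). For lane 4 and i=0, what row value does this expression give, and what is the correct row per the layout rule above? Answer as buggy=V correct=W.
`(lane % 4) + 8*((i/2) % 2)`[4,0]->0
L=4->gid=4>>2=1, tid=4&3=0
[0]->row 1+0=1  col 0·2+0=0
row: 0 vs 1

buggy=0 correct=1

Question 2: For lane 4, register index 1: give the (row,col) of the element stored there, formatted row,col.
1,1

4: gid=1,tid=0
[1] (1+0,0*2+1) = (1,1)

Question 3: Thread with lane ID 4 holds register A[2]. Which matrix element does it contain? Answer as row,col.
lane 4⇒4/4=1, 4 mod 4=0
i=2  r:1+8⇒9  c:2·0+0⇒0

9,0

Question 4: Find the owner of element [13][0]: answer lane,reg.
r: 13->gid=5,r8=1  c: 0->tid=0,i&1=0
L=5*4+0=20  i=1*2+0=2

20,2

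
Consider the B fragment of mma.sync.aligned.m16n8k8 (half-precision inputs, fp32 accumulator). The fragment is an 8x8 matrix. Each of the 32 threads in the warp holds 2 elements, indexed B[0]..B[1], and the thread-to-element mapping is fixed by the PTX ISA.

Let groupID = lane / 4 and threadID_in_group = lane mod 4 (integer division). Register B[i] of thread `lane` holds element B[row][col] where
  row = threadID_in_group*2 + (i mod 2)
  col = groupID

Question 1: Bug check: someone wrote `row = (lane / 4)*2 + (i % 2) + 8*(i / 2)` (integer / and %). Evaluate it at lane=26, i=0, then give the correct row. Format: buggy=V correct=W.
buggy=12 correct=4

`(lane / 4)*2 + (i % 2) + 8*(i / 2)`[26,0]⇒12
lane 26⇒26/4=6, 26 mod 4=2
i=0  r:2·2+0⇒4  c:6
row: 12 vs 4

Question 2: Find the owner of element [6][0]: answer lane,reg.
3,0

c=0⇒gr=0  r=6⇒th=3,odd=0
L=0*4+3=3  i=0=0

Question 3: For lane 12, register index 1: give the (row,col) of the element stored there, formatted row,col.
lane 12⇒12/4=3, 12 mod 4=0
i=1  r:2·0+1⇒1  c:3

1,3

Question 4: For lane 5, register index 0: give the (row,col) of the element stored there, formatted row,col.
2,1

L=5⇒gr=5>>2=1, th=5&3=1
[0]⇒row 1·2+0=2  col gr=1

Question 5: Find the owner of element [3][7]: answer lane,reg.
c: 7->gid=7  r: 3->tid=1,i&1=1
L=7*4+1=29  i=1=1

29,1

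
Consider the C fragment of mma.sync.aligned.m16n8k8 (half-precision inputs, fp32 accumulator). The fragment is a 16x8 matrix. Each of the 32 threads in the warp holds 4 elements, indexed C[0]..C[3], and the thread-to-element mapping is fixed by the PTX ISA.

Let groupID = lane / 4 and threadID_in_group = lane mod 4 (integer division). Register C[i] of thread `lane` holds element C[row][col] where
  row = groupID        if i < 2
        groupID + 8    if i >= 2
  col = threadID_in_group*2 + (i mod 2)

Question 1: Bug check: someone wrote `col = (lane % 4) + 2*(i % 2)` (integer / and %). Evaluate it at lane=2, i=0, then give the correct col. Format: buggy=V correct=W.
buggy=2 correct=4

`(lane % 4) + 2*(i % 2)`[2,0]→2
lane 2: G=0 (2/4), T=2 (2%4)
i=0: r=0+0=0, c=2*2+0=4
col: 2 vs 4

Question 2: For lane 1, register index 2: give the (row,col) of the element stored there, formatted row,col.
8,2

lane 1⇒1/4=0, 1 mod 4=1
i=2  r:0+8⇒8  c:2·1+0⇒2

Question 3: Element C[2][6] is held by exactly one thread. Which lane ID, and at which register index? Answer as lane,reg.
r: 2->gid=2,r8=0  c: 6->tid=3,i&1=0
L=2*4+3=11  i=0*2+0=0

11,0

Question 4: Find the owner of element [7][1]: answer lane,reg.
28,1

r:7=>grp=7,rB=0  c:1=>tig=0,lo=1
L=7*4+0=28  i=0*2+1=1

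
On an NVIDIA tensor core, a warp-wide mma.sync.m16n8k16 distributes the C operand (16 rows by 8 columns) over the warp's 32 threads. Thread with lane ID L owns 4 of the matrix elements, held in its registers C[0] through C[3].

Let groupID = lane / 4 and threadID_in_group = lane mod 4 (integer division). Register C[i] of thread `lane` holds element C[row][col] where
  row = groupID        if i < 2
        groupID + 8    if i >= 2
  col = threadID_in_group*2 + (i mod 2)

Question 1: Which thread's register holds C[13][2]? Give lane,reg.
21,2

r=13⇒gr=5,Rb=1  c=2⇒th=1,odd=0
L=5*4+1=21  i=1*2+0=2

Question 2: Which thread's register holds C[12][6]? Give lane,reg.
r:12=>grp=4,rB=1  c:6=>tig=3,lo=0
L=4*4+3=19  i=1*2+0=2

19,2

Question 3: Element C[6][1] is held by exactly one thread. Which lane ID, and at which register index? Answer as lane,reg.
r:6=>grp=6,rB=0  c:1=>tig=0,lo=1
L=6*4+0=24  i=0*2+1=1

24,1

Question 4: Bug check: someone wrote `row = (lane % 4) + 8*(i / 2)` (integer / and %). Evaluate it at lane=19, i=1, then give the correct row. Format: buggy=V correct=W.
buggy=3 correct=4

`(lane % 4) + 8*(i / 2)`[19,1]->3
lane 19: gid=4 (19/4), tid=3 (19%4)
i=1: r=4+0=4, c=3*2+1=7
row: 3 vs 4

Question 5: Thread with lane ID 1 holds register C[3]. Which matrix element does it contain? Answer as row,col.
L=1->gid=1>>2=0, tid=1&3=1
[3]->row 0+8=8  col 1·2+1=3

8,3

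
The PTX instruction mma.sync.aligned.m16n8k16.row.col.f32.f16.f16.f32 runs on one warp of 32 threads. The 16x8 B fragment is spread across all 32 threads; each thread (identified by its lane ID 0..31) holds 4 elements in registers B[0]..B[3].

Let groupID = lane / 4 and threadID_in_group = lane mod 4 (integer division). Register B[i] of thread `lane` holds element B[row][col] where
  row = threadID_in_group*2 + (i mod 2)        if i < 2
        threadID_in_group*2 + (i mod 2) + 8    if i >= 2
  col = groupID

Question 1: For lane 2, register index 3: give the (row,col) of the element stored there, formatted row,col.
13,0

2: G=0,T=2
[3] (2*2+1+8,0) = (13,0)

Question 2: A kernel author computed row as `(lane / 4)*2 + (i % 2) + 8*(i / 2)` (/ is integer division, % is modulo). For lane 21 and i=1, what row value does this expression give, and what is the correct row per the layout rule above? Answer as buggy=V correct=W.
`(lane / 4)*2 + (i % 2) + 8*(i / 2)`[21,1]→11
lane 21: G=5 (21/4), T=1 (21%4)
i=1: r=1*2+1+0=3, c=G=5
row: 11 vs 3

buggy=11 correct=3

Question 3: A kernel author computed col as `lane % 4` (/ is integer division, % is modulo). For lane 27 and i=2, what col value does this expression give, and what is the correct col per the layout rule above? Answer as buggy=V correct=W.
`lane % 4`[27,2]=>3
27: grp=6,tig=3
[2] (3*2+0+8,6) = (14,6)
col: 3 vs 6

buggy=3 correct=6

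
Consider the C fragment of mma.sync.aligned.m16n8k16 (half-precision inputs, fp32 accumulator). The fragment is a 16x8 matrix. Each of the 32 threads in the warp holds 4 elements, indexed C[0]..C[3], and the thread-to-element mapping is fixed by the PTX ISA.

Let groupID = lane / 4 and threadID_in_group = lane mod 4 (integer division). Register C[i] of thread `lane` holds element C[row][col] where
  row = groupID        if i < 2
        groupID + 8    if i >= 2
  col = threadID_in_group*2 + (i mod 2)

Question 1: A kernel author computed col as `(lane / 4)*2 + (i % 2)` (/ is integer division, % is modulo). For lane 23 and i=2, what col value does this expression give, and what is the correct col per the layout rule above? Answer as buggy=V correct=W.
buggy=10 correct=6

`(lane / 4)*2 + (i % 2)`[23,2]=>10
23: grp=5,tig=3
[2] (5+8,3*2+0) = (13,6)
col: 10 vs 6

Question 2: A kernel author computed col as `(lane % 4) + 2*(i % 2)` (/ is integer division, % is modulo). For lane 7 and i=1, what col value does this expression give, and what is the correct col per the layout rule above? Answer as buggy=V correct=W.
buggy=5 correct=7

`(lane % 4) + 2*(i % 2)`[7,1]->5
7: gid=1,tid=3
[1] (1+0,3*2+1) = (1,7)
col: 5 vs 7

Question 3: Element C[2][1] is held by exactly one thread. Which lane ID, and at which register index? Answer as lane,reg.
r=2→G=2,rhi=0  c=1→T=0,p=1
L=2*4+0=8  i=0*2+1=1

8,1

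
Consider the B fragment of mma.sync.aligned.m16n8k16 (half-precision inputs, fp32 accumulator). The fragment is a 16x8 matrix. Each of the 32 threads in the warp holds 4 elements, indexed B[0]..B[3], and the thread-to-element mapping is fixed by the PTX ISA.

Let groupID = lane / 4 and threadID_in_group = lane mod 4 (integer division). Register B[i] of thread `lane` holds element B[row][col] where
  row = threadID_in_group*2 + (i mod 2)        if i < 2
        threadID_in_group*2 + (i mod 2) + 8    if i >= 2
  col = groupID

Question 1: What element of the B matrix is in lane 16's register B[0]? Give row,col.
16: gid=4,tid=0
[0] (0*2+0+0,4) = (0,4)

0,4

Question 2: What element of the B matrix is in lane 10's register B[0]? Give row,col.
L=10=>grp=10>>2=2, tig=10&3=2
[0]=>row 2·2+0+0=4  col grp=2

4,2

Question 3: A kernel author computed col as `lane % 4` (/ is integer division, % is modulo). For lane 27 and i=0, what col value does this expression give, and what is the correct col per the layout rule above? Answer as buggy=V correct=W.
`lane % 4`[27,0]=>3
lane 27=>27/4=6, 27 mod 4=3
i=0  r:2·3+0+0=>6  c:6
col: 3 vs 6

buggy=3 correct=6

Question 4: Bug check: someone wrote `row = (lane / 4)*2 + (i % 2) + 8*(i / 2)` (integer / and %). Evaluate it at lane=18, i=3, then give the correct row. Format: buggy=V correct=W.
`(lane / 4)*2 + (i % 2) + 8*(i / 2)`[18,3]→17
lane 18→18/4=4, 18 mod 4=2
i=3  r:2·2+1+8→13  c:4
row: 17 vs 13

buggy=17 correct=13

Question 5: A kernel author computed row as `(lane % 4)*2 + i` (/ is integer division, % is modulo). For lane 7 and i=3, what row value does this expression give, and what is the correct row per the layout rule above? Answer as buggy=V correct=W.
`(lane % 4)*2 + i`[7,3]⇒9
lane 7: gr=1 (7/4), th=3 (7%4)
i=3: r=3*2+1+8=15, c=gr=1
row: 9 vs 15

buggy=9 correct=15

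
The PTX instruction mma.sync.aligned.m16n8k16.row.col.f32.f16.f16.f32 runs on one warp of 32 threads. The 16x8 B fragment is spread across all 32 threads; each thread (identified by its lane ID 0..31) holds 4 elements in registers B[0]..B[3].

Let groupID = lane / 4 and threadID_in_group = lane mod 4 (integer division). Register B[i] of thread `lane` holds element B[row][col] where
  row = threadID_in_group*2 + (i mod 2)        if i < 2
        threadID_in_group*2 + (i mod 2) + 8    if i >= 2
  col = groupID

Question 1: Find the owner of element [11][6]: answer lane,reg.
25,3

c=6->g=6  r=11->rb=1,t=1,b0=1
L=6*4+1=25  i=1*2+1=3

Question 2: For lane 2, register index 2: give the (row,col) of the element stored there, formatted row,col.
lane 2⇒2/4=0, 2 mod 4=2
i=2  r:2·2+0+8⇒12  c:0

12,0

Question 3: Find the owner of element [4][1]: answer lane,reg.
c:1=>grp=1  r:4=>rB=0,tig=2,lo=0
L=1*4+2=6  i=0*2+0=0

6,0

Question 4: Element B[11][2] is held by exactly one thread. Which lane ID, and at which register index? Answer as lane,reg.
c:2=>grp=2  r:11=>rB=1,tig=1,lo=1
L=2*4+1=9  i=1*2+1=3

9,3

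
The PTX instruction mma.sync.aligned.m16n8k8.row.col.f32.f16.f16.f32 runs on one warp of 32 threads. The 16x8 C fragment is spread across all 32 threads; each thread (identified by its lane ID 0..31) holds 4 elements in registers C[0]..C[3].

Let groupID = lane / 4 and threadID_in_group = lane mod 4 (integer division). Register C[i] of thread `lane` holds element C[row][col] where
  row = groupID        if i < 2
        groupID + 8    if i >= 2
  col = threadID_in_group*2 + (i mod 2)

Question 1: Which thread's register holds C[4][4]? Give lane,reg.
18,0

r: 4->gid=4,r8=0  c: 4->tid=2,i&1=0
L=4*4+2=18  i=0*2+0=0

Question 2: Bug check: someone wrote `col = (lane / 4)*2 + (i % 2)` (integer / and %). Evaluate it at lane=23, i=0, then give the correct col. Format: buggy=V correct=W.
buggy=10 correct=6

`(lane / 4)*2 + (i % 2)`[23,0]->10
23: g=5,t=3
[0] (5+0,3*2+0) = (5,6)
col: 10 vs 6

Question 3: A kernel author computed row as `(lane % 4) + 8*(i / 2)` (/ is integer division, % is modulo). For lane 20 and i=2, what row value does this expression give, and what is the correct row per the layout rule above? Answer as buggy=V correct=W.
`(lane % 4) + 8*(i / 2)`[20,2]->8
lane 20->20/4=5, 20 mod 4=0
i=2  r:5+8->13  c:2·0+0->0
row: 8 vs 13

buggy=8 correct=13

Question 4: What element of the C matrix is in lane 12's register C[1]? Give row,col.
12: gid=3,tid=0
[1] (3+0,0*2+1) = (3,1)

3,1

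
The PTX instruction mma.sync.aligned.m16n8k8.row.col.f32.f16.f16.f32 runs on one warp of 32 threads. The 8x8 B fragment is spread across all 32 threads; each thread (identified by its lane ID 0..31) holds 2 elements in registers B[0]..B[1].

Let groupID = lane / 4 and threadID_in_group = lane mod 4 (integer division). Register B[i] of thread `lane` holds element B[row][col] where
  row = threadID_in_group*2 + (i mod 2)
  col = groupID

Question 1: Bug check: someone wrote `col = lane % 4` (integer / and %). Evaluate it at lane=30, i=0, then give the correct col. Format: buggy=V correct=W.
`lane % 4`[30,0]⇒2
lane 30⇒30/4=7, 30 mod 4=2
i=0  r:2·2+0⇒4  c:7
col: 2 vs 7

buggy=2 correct=7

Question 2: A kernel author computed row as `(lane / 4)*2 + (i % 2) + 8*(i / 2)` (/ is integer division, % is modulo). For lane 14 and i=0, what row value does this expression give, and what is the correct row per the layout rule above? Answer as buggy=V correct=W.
`(lane / 4)*2 + (i % 2) + 8*(i / 2)`[14,0]=>6
14: grp=3,tig=2
[0] (2*2+0,3) = (4,3)
row: 6 vs 4

buggy=6 correct=4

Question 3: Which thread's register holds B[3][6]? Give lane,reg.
25,1

c:6=>grp=6  r:3=>tig=1,lo=1
L=6*4+1=25  i=1=1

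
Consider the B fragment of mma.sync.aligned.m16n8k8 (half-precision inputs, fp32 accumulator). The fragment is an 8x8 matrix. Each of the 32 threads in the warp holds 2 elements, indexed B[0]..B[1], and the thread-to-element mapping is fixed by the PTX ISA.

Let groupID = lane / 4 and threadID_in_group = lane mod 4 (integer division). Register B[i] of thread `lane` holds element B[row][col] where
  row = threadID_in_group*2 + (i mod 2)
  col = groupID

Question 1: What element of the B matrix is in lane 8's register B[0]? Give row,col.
0,2

lane 8: G=2 (8/4), T=0 (8%4)
i=0: r=0*2+0=0, c=G=2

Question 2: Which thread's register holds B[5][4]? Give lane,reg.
c=4→G=4  r=5→T=2,p=1
L=4*4+2=18  i=1=1

18,1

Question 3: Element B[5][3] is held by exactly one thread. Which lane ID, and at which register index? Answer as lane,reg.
c: 3->gid=3  r: 5->tid=2,i&1=1
L=3*4+2=14  i=1=1

14,1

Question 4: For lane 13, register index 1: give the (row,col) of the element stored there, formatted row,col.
3,3

13: g=3,t=1
[1] (1*2+1,3) = (3,3)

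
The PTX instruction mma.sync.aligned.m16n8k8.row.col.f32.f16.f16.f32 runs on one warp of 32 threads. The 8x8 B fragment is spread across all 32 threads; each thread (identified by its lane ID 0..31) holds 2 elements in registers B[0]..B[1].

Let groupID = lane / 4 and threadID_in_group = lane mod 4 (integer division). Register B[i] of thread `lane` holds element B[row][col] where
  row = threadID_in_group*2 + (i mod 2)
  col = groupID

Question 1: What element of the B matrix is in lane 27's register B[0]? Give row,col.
6,6

lane 27->27/4=6, 27 mod 4=3
i=0  r:2·3+0->6  c:6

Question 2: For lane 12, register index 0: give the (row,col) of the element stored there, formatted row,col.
L=12->g=12>>2=3, t=12&3=0
[0]->row 0·2+0=0  col g=3

0,3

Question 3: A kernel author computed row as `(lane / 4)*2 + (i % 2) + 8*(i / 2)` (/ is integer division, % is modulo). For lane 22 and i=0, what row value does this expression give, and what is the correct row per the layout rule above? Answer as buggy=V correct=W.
`(lane / 4)*2 + (i % 2) + 8*(i / 2)`[22,0]⇒10
lane 22: gr=5 (22/4), th=2 (22%4)
i=0: r=2*2+0=4, c=gr=5
row: 10 vs 4

buggy=10 correct=4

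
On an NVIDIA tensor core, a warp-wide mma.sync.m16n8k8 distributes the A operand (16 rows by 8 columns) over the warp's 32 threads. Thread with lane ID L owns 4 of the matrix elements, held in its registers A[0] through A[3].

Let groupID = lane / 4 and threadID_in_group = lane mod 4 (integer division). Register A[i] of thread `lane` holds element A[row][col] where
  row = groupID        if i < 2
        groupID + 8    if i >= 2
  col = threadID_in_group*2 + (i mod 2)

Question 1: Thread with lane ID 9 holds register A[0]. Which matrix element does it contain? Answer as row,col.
lane 9->9/4=2, 9 mod 4=1
i=0  r:2+0->2  c:2·1+0->2

2,2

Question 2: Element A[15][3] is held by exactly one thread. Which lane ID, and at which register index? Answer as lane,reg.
29,3

r=15⇒gr=7,Rb=1  c=3⇒th=1,odd=1
L=7*4+1=29  i=1*2+1=3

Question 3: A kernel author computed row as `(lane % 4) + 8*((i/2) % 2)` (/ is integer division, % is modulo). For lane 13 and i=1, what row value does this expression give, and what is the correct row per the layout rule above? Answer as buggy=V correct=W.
buggy=1 correct=3

`(lane % 4) + 8*((i/2) % 2)`[13,1]⇒1
L=13⇒gr=13>>2=3, th=13&3=1
[1]⇒row 3+0=3  col 1·2+1=3
row: 1 vs 3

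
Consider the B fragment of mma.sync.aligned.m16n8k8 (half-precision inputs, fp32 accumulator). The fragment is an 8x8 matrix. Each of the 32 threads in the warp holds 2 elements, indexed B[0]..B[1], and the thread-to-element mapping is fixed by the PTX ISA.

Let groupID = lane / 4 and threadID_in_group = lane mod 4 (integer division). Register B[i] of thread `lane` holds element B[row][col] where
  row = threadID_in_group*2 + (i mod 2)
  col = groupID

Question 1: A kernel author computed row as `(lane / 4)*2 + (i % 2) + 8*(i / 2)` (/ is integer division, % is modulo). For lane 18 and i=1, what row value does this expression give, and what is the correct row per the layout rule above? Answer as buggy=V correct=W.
`(lane / 4)*2 + (i % 2) + 8*(i / 2)`[18,1]->9
18: gid=4,tid=2
[1] (2*2+1,4) = (5,4)
row: 9 vs 5

buggy=9 correct=5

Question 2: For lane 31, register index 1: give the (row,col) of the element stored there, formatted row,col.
L=31⇒gr=31>>2=7, th=31&3=3
[1]⇒row 3·2+1=7  col gr=7

7,7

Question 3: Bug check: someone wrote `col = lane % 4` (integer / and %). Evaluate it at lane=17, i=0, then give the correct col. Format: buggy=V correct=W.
`lane % 4`[17,0]->1
lane 17: g=4 (17/4), t=1 (17%4)
i=0: r=1*2+0=2, c=g=4
col: 1 vs 4

buggy=1 correct=4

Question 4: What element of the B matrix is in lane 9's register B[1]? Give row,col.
lane 9: gid=2 (9/4), tid=1 (9%4)
i=1: r=1*2+1=3, c=gid=2

3,2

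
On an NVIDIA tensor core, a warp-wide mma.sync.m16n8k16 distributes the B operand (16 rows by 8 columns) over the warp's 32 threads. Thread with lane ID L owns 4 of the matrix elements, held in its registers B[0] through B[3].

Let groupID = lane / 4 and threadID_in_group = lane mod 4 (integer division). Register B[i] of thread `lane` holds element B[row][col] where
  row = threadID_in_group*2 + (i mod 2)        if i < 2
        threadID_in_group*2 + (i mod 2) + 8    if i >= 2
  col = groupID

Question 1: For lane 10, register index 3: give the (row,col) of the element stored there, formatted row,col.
13,2

lane 10→10/4=2, 10 mod 4=2
i=3  r:2·2+1+8→13  c:2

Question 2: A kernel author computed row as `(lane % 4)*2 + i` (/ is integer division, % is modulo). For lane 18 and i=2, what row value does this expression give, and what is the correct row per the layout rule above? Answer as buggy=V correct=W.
buggy=6 correct=12

`(lane % 4)*2 + i`[18,2]→6
lane 18: G=4 (18/4), T=2 (18%4)
i=2: r=2*2+0+8=12, c=G=4
row: 6 vs 12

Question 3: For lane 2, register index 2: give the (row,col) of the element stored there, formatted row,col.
12,0

lane 2⇒2/4=0, 2 mod 4=2
i=2  r:2·2+0+8⇒12  c:0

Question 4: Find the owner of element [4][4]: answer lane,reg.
18,0

c=4⇒gr=4  r=4⇒Rb=0,th=2,odd=0
L=4*4+2=18  i=0*2+0=0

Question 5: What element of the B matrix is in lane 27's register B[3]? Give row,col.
15,6

L=27->g=27>>2=6, t=27&3=3
[3]->row 3·2+1+8=15  col g=6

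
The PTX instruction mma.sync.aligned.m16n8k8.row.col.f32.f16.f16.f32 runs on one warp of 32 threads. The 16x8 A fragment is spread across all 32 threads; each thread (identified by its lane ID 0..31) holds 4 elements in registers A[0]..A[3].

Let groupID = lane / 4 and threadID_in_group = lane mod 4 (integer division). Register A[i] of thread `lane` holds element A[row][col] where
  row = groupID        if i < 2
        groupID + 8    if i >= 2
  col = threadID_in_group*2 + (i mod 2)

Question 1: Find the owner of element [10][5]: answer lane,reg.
10,3

r:10=>grp=2,rB=1  c:5=>tig=2,lo=1
L=2*4+2=10  i=1*2+1=3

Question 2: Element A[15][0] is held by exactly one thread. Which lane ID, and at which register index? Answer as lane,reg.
r: 15->gid=7,r8=1  c: 0->tid=0,i&1=0
L=7*4+0=28  i=1*2+0=2

28,2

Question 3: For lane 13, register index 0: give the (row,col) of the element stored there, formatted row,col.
3,2

lane 13: G=3 (13/4), T=1 (13%4)
i=0: r=3+0=3, c=1*2+0=2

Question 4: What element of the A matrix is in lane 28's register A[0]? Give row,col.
7,0

lane 28: g=7 (28/4), t=0 (28%4)
i=0: r=7+0=7, c=0*2+0=0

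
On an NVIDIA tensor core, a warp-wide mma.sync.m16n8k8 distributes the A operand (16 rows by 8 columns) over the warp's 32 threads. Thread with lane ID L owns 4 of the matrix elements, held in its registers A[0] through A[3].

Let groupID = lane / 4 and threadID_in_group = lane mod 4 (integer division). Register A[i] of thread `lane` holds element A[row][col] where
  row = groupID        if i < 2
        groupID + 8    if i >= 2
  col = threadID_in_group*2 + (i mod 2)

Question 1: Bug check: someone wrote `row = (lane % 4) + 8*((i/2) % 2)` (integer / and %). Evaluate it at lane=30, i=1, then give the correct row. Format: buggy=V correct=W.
buggy=2 correct=7

`(lane % 4) + 8*((i/2) % 2)`[30,1]->2
lane 30->30/4=7, 30 mod 4=2
i=1  r:7+0->7  c:2·2+1->5
row: 2 vs 7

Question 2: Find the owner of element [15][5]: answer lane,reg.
r: 15->gid=7,r8=1  c: 5->tid=2,i&1=1
L=7*4+2=30  i=1*2+1=3

30,3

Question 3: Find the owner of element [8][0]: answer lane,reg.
0,2

r=8→G=0,rhi=1  c=0→T=0,p=0
L=0*4+0=0  i=1*2+0=2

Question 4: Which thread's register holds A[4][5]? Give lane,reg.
r: 4->gid=4,r8=0  c: 5->tid=2,i&1=1
L=4*4+2=18  i=0*2+1=1

18,1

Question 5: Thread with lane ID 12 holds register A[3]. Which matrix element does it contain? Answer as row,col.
L=12->gid=12>>2=3, tid=12&3=0
[3]->row 3+8=11  col 0·2+1=1

11,1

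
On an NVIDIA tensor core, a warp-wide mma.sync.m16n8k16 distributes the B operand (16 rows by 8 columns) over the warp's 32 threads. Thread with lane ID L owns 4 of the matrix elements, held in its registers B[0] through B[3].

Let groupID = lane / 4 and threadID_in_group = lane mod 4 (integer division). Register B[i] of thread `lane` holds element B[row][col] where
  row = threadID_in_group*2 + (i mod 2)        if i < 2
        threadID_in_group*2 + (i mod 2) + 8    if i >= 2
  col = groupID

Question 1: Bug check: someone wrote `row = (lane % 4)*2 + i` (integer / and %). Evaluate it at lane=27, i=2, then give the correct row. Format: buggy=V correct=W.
buggy=8 correct=14

`(lane % 4)*2 + i`[27,2]->8
lane 27->27/4=6, 27 mod 4=3
i=2  r:2·3+0+8->14  c:6
row: 8 vs 14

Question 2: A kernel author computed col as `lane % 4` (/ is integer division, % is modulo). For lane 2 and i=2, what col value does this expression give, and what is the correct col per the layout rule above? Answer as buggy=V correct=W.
buggy=2 correct=0

`lane % 4`[2,2]=>2
lane 2: grp=0 (2/4), tig=2 (2%4)
i=2: r=2*2+0+8=12, c=grp=0
col: 2 vs 0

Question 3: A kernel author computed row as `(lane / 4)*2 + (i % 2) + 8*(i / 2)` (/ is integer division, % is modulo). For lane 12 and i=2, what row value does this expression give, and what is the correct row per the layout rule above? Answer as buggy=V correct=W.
buggy=14 correct=8

`(lane / 4)*2 + (i % 2) + 8*(i / 2)`[12,2]->14
L=12->gid=12>>2=3, tid=12&3=0
[2]->row 0·2+0+8=8  col gid=3
row: 14 vs 8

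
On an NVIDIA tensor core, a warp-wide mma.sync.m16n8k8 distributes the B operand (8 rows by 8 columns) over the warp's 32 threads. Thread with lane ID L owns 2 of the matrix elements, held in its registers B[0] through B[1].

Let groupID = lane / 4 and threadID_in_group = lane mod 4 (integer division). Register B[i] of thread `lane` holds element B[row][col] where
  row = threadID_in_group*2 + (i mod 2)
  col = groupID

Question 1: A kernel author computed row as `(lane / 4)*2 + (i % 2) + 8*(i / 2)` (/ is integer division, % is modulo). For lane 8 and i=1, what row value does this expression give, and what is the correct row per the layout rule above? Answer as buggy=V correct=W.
buggy=5 correct=1

`(lane / 4)*2 + (i % 2) + 8*(i / 2)`[8,1]=>5
lane 8: grp=2 (8/4), tig=0 (8%4)
i=1: r=0*2+1=1, c=grp=2
row: 5 vs 1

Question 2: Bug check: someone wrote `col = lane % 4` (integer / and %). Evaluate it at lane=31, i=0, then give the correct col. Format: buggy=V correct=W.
`lane % 4`[31,0]⇒3
lane 31: gr=7 (31/4), th=3 (31%4)
i=0: r=3*2+0=6, c=gr=7
col: 3 vs 7

buggy=3 correct=7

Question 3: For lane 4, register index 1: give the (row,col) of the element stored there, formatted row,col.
lane 4->4/4=1, 4 mod 4=0
i=1  r:2·0+1->1  c:1

1,1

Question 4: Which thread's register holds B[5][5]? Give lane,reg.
22,1

c=5→G=5  r=5→T=2,p=1
L=5*4+2=22  i=1=1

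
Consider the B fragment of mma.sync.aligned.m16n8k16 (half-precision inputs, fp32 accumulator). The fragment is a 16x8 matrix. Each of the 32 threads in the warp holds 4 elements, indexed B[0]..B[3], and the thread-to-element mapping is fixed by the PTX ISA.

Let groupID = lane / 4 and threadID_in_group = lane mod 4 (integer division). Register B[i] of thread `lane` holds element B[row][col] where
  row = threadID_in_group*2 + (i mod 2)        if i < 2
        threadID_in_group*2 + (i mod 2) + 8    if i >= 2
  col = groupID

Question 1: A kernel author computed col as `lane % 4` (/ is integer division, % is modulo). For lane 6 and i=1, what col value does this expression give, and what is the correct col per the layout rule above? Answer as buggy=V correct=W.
buggy=2 correct=1

`lane % 4`[6,1]→2
lane 6: G=1 (6/4), T=2 (6%4)
i=1: r=2*2+1+0=5, c=G=1
col: 2 vs 1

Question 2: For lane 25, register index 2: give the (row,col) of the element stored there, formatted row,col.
10,6

lane 25: G=6 (25/4), T=1 (25%4)
i=2: r=1*2+0+8=10, c=G=6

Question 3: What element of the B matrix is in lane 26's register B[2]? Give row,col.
12,6

26: gid=6,tid=2
[2] (2*2+0+8,6) = (12,6)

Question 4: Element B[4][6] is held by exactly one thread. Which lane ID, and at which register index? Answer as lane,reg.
c:6=>grp=6  r:4=>rB=0,tig=2,lo=0
L=6*4+2=26  i=0*2+0=0

26,0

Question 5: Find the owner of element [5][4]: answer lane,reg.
18,1

c:4=>grp=4  r:5=>rB=0,tig=2,lo=1
L=4*4+2=18  i=0*2+1=1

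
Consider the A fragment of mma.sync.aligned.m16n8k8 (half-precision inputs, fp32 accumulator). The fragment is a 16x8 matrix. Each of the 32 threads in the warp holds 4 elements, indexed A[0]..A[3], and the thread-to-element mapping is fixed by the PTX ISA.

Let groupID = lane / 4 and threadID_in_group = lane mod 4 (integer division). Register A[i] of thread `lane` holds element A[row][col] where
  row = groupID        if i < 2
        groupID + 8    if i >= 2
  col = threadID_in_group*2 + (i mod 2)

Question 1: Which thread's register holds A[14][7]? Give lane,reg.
r=14->g=6,rb=1  c=7->t=3,b0=1
L=6*4+3=27  i=1*2+1=3

27,3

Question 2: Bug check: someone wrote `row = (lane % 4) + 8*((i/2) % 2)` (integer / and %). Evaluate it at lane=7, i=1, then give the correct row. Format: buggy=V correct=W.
`(lane % 4) + 8*((i/2) % 2)`[7,1]→3
lane 7→7/4=1, 7 mod 4=3
i=1  r:1+0→1  c:2·3+1→7
row: 3 vs 1

buggy=3 correct=1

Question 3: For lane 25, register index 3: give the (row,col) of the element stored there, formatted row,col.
L=25->g=25>>2=6, t=25&3=1
[3]->row 6+8=14  col 1·2+1=3

14,3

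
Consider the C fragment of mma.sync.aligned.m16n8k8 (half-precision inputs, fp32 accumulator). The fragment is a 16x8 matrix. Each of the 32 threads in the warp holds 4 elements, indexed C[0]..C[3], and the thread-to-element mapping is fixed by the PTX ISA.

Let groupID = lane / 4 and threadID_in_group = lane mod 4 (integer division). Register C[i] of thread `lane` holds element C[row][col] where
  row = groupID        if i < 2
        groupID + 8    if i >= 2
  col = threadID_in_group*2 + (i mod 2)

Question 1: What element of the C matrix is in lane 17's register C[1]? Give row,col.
lane 17: grp=4 (17/4), tig=1 (17%4)
i=1: r=4+0=4, c=1*2+1=3

4,3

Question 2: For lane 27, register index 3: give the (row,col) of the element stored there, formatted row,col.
27: gr=6,th=3
[3] (6+8,3*2+1) = (14,7)

14,7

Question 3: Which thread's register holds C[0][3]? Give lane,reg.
1,1

r: 0->gid=0,r8=0  c: 3->tid=1,i&1=1
L=0*4+1=1  i=0*2+1=1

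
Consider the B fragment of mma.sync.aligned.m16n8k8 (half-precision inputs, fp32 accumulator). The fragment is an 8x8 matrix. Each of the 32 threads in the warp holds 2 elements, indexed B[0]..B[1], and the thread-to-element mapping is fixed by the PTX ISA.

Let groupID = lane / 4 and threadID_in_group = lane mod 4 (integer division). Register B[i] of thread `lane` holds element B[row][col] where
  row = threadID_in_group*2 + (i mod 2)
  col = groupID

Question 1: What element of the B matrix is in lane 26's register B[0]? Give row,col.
L=26→G=26>>2=6, T=26&3=2
[0]→row 2·2+0=4  col G=6

4,6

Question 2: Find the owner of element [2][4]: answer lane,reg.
c:4=>grp=4  r:2=>tig=1,lo=0
L=4*4+1=17  i=0=0

17,0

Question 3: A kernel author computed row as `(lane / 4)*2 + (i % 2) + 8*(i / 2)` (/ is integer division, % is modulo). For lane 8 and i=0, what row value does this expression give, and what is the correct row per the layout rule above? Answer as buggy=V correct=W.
buggy=4 correct=0

`(lane / 4)*2 + (i % 2) + 8*(i / 2)`[8,0]->4
8: g=2,t=0
[0] (0*2+0,2) = (0,2)
row: 4 vs 0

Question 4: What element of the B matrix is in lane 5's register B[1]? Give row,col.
3,1

lane 5: gr=1 (5/4), th=1 (5%4)
i=1: r=1*2+1=3, c=gr=1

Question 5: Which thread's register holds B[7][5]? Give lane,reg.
c=5⇒gr=5  r=7⇒th=3,odd=1
L=5*4+3=23  i=1=1

23,1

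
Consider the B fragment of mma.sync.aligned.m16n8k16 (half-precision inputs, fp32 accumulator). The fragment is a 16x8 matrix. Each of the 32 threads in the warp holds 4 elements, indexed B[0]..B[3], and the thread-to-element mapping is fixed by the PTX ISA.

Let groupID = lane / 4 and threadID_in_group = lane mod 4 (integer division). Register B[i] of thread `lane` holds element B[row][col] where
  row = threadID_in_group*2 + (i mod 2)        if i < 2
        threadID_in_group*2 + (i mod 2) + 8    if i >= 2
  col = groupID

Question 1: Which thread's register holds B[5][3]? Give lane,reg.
14,1

c=3→G=3  r=5→rhi=0,T=2,p=1
L=3*4+2=14  i=0*2+1=1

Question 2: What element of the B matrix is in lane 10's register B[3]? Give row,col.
13,2

10: gr=2,th=2
[3] (2*2+1+8,2) = (13,2)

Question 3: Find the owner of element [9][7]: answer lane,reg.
c=7⇒gr=7  r=9⇒Rb=1,th=0,odd=1
L=7*4+0=28  i=1*2+1=3

28,3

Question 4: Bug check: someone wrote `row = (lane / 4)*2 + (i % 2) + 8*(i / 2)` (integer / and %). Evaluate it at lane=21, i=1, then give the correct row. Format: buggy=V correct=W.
buggy=11 correct=3

`(lane / 4)*2 + (i % 2) + 8*(i / 2)`[21,1]->11
lane 21->21/4=5, 21 mod 4=1
i=1  r:2·1+1+0->3  c:5
row: 11 vs 3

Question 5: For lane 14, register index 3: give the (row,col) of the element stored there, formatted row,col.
lane 14: g=3 (14/4), t=2 (14%4)
i=3: r=2*2+1+8=13, c=g=3

13,3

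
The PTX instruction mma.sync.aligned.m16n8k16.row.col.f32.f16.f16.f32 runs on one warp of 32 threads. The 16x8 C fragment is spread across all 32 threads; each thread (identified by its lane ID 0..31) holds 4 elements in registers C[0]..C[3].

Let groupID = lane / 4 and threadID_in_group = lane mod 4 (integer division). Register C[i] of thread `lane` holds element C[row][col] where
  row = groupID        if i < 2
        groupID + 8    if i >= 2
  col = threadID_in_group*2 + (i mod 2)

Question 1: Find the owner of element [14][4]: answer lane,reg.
r:14=>grp=6,rB=1  c:4=>tig=2,lo=0
L=6*4+2=26  i=1*2+0=2

26,2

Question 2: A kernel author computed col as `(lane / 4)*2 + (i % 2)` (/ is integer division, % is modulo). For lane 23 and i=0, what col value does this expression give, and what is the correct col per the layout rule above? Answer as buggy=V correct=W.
buggy=10 correct=6

`(lane / 4)*2 + (i % 2)`[23,0]⇒10
L=23⇒gr=23>>2=5, th=23&3=3
[0]⇒row 5+0=5  col 3·2+0=6
col: 10 vs 6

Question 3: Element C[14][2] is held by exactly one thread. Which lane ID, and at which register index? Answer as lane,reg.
25,2

r=14->g=6,rb=1  c=2->t=1,b0=0
L=6*4+1=25  i=1*2+0=2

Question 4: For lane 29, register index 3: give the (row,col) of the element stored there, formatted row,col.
lane 29: g=7 (29/4), t=1 (29%4)
i=3: r=7+8=15, c=1*2+1=3

15,3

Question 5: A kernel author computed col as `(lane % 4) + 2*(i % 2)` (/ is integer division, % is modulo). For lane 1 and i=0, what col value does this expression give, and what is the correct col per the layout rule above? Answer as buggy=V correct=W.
buggy=1 correct=2

`(lane % 4) + 2*(i % 2)`[1,0]→1
L=1→G=1>>2=0, T=1&3=1
[0]→row 0+0=0  col 1·2+0=2
col: 1 vs 2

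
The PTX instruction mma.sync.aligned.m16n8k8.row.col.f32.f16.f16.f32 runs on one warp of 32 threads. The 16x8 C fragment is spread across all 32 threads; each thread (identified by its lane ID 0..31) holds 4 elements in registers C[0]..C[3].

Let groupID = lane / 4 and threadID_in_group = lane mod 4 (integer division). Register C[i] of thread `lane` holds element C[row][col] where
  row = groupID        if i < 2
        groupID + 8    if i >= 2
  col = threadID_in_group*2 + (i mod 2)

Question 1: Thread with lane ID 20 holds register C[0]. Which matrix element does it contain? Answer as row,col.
20: grp=5,tig=0
[0] (5+0,0*2+0) = (5,0)

5,0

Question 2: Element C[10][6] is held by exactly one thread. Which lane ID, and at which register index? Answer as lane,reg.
11,2

r=10→G=2,rhi=1  c=6→T=3,p=0
L=2*4+3=11  i=1*2+0=2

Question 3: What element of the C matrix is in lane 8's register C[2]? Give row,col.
10,0

8: G=2,T=0
[2] (2+8,0*2+0) = (10,0)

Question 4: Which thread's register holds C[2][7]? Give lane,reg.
r=2->g=2,rb=0  c=7->t=3,b0=1
L=2*4+3=11  i=0*2+1=1

11,1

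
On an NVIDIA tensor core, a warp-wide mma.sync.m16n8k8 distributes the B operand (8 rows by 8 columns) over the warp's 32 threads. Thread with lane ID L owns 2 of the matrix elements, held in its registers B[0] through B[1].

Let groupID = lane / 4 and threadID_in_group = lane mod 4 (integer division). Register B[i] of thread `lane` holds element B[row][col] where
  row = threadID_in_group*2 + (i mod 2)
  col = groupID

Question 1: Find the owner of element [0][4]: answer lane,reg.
c: 4->gid=4  r: 0->tid=0,i&1=0
L=4*4+0=16  i=0=0

16,0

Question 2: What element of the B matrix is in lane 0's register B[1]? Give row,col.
L=0→G=0>>2=0, T=0&3=0
[1]→row 0·2+1=1  col G=0

1,0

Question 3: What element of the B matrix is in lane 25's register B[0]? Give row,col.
lane 25: g=6 (25/4), t=1 (25%4)
i=0: r=1*2+0=2, c=g=6

2,6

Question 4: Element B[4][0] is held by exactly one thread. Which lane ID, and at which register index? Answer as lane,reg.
c: 0->gid=0  r: 4->tid=2,i&1=0
L=0*4+2=2  i=0=0

2,0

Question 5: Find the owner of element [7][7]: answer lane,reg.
31,1

c:7=>grp=7  r:7=>tig=3,lo=1
L=7*4+3=31  i=1=1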